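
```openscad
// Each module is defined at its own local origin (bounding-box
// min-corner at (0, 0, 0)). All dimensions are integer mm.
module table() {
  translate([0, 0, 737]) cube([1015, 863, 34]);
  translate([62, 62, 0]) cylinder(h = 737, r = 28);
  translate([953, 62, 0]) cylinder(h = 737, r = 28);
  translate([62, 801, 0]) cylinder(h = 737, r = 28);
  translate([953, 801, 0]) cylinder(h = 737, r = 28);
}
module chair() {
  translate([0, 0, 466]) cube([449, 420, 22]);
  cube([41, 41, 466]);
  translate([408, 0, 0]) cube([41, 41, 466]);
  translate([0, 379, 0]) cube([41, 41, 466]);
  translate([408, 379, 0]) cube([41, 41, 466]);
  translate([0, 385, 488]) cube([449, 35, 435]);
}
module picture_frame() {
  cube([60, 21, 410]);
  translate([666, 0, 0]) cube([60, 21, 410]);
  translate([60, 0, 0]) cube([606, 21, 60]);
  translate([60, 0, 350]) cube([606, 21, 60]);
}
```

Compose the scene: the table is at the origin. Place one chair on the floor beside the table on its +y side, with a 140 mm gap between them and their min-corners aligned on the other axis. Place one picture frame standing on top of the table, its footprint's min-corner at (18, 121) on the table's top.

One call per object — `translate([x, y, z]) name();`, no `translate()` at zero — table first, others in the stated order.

table();
translate([0, 1003, 0]) chair();
translate([18, 121, 771]) picture_frame();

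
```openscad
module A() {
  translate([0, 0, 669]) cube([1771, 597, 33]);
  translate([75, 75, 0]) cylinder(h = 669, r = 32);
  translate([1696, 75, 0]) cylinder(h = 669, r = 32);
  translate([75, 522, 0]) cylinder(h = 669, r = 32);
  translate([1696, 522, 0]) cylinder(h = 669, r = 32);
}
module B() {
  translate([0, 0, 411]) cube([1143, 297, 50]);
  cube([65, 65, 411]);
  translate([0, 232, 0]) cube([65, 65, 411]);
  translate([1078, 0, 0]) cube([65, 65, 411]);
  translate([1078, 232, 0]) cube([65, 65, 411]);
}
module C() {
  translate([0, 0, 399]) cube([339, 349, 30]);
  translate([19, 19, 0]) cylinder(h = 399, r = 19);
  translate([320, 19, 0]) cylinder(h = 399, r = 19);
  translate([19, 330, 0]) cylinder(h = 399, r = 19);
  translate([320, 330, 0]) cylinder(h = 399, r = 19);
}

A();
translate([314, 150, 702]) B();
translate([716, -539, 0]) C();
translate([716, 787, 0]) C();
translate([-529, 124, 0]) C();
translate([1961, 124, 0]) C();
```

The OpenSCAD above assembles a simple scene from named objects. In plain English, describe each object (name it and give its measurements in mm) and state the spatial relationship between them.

A is a table with a 1771×597 mm rectangular top, 33 mm thick, top surface at z = 702 mm, supported by four round legs of 64 mm diameter, each leg's bounding box inset 43 mm from the nearest pair of top edges, running from the floor.

B is a long wooden bench with a 1143 mm (x) × 297 mm (y) seat, 50 mm thick, its top surface 461 mm above the floor. Four 65 mm square legs at the seat corners, flush with the edges, run from z = 0 to the seat underside.

C is a four-legged stool. The seat is 339×349 mm, 30 mm thick, top at z = 429 mm. It stands on four round legs, each 38 mm in diameter, from z = 0 to the seat underside, each leg's axis is inset half a diameter from the nearest pair of seat edges (so the leg's bounding box is flush with the corner).

The bench is on top of the table, centred. Four stools sit around the table at the −y, +y, −x, +x sides.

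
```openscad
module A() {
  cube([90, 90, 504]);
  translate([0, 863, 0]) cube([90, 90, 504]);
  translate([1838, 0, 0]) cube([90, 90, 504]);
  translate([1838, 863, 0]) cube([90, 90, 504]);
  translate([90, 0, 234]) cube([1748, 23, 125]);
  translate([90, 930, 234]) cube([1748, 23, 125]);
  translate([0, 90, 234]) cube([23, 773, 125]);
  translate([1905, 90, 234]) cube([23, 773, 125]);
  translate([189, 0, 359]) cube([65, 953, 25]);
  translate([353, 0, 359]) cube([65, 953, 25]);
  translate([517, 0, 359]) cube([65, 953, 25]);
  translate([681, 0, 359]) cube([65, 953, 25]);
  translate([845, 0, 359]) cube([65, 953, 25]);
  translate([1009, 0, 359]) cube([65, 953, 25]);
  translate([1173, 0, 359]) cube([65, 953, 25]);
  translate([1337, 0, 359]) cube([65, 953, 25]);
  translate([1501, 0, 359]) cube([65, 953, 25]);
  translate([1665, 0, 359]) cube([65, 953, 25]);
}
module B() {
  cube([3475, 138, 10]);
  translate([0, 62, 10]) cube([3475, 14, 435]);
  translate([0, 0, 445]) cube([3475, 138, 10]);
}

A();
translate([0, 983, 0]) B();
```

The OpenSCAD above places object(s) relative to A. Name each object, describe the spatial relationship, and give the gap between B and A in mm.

A is a bed frame. B is an I-beam. The I-beam is on the floor beside the bed frame on its +y side. The gap between the I-beam and the bed frame is 30 mm.

The I-beam's nearest face is 30 mm from the bed frame's +y face.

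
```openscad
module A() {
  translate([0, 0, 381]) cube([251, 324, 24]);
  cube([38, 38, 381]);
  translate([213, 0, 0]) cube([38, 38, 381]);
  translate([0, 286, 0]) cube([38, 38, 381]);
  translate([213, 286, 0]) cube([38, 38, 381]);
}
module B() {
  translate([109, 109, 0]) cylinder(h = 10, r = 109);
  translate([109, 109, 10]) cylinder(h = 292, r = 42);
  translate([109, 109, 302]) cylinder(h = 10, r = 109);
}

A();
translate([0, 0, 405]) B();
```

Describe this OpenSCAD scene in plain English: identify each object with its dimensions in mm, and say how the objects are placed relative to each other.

A is a simple wooden stool: a rectangular seat 251 mm (x) by 324 mm (y), 24 mm thick, top face at z = 405 mm, on four square legs, each 38×38 mm in cross-section. The legs rest on z = 0, each flush with a corner of the seat.

B is a spool: two coaxial disc flanges of radius 109 mm and thickness 10 mm, joined by a core cylinder of radius 42 mm and height 292 mm. The lower flange rests on z = 0 and the three cylinders share a vertical axis.

The spool is on top of the stool.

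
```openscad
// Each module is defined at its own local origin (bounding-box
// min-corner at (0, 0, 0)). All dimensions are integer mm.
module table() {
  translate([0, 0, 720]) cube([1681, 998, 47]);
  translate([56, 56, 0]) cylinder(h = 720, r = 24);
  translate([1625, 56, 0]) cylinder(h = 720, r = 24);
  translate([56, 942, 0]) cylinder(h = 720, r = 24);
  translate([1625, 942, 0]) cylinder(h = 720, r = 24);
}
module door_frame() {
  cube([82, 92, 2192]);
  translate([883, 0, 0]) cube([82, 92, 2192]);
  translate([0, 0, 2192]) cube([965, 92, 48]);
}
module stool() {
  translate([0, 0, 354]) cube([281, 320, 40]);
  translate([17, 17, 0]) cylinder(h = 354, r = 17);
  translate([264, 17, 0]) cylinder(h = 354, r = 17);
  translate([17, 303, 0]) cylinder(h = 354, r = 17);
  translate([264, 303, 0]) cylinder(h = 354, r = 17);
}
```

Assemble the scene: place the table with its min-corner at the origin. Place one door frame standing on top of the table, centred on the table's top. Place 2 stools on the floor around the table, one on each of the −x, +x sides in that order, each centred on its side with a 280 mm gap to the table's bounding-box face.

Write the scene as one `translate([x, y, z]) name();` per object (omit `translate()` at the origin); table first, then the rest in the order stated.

table();
translate([358, 453, 767]) door_frame();
translate([-561, 339, 0]) stool();
translate([1961, 339, 0]) stool();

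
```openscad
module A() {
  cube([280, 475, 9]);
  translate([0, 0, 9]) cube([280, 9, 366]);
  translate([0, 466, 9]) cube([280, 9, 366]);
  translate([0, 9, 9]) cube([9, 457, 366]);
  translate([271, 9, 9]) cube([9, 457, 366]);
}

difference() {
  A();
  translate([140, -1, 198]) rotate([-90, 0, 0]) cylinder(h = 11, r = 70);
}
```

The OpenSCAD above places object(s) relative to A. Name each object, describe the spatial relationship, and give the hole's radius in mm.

The subtracted cylinder has r = 70 mm.

A is an open box. The open box has a circular hole through its front wall. The hole's radius is 70 mm.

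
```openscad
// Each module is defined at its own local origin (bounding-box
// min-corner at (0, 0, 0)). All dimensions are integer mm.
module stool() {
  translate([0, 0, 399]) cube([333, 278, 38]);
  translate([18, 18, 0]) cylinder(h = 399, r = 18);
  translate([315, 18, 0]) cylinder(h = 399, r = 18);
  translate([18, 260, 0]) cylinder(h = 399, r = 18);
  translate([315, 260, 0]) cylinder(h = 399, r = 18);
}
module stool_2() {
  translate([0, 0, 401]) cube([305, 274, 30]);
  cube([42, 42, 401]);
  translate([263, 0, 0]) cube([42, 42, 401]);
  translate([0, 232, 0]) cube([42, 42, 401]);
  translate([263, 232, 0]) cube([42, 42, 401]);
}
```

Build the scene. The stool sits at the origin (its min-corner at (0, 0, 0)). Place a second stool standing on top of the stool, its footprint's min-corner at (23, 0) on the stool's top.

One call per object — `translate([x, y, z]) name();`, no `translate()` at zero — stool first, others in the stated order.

stool();
translate([23, 0, 437]) stool_2();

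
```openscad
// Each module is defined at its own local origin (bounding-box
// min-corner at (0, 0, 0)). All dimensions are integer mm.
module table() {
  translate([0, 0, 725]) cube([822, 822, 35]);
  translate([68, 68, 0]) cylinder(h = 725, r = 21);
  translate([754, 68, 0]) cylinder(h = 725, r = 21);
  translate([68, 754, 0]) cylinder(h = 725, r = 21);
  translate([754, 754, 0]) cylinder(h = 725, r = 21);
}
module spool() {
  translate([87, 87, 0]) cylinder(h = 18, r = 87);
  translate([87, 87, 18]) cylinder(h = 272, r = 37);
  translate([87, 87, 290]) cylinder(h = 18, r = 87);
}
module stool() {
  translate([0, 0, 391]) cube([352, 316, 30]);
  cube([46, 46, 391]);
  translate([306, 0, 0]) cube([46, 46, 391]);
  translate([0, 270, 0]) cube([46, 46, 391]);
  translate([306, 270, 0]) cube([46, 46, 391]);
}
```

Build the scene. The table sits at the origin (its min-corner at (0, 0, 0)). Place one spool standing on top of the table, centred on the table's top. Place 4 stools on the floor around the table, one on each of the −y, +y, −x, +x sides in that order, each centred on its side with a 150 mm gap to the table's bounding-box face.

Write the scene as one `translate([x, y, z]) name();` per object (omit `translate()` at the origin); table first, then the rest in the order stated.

table();
translate([324, 324, 760]) spool();
translate([235, -466, 0]) stool();
translate([235, 972, 0]) stool();
translate([-502, 253, 0]) stool();
translate([972, 253, 0]) stool();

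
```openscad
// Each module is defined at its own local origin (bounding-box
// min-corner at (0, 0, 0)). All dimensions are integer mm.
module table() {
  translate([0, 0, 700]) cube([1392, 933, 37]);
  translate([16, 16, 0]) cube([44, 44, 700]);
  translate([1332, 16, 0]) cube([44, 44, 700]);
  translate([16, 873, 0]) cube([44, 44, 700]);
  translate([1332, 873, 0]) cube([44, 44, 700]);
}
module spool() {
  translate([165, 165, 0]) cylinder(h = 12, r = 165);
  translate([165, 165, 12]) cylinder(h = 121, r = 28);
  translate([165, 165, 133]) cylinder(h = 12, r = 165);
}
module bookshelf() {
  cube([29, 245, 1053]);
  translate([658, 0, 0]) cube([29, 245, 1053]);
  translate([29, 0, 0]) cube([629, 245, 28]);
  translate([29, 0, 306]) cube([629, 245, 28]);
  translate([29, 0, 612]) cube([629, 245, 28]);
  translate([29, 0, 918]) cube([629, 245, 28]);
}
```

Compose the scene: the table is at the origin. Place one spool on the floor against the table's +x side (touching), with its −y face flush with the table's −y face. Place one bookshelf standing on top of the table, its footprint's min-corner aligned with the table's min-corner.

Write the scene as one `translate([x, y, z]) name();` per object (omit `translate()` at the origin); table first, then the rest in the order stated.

table();
translate([1392, 0, 0]) spool();
translate([0, 0, 737]) bookshelf();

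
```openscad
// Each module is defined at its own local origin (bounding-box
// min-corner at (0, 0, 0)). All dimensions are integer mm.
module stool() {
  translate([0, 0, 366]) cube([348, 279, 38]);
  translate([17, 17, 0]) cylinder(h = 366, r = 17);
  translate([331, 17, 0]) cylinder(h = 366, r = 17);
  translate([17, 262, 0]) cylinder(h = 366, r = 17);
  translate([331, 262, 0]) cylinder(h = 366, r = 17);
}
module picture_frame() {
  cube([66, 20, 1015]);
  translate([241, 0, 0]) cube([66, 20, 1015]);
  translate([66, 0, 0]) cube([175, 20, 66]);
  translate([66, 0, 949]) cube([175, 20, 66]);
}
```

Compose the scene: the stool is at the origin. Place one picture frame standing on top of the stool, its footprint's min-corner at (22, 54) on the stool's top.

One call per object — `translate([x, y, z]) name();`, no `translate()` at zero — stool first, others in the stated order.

stool();
translate([22, 54, 404]) picture_frame();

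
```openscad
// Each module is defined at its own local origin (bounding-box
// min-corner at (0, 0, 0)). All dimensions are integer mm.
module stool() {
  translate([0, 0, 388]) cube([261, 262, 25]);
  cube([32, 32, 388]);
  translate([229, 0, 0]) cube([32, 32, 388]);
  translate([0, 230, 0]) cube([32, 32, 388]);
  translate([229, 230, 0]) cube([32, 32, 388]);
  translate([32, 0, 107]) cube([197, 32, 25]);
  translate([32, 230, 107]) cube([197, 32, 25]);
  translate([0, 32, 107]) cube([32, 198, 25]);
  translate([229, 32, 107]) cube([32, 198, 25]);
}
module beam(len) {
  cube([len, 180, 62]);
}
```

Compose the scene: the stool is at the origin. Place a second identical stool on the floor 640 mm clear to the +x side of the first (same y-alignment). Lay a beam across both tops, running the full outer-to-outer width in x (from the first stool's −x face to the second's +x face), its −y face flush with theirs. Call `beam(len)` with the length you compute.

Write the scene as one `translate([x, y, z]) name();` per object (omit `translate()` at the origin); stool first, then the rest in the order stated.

stool();
translate([901, 0, 0]) stool();
translate([0, 0, 413]) beam(1162);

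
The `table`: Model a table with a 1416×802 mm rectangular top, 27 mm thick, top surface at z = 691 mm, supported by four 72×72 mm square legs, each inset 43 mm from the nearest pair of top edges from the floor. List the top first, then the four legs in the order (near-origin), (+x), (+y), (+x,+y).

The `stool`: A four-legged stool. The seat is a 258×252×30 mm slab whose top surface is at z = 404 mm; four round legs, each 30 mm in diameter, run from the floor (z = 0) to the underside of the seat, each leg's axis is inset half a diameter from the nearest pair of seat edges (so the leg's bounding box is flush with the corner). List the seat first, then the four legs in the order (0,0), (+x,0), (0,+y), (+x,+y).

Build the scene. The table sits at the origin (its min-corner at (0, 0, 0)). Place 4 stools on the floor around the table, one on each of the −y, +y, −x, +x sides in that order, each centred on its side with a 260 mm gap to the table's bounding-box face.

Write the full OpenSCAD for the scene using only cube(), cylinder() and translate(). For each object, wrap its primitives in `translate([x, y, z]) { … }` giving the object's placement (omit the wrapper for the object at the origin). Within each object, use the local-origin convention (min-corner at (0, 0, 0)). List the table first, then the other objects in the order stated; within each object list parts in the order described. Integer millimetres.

translate([0, 0, 664]) cube([1416, 802, 27]);
translate([43, 43, 0]) cube([72, 72, 664]);
translate([1301, 43, 0]) cube([72, 72, 664]);
translate([43, 687, 0]) cube([72, 72, 664]);
translate([1301, 687, 0]) cube([72, 72, 664]);
translate([579, -512, 0]) {
  translate([0, 0, 374]) cube([258, 252, 30]);
  translate([15, 15, 0]) cylinder(h = 374, r = 15);
  translate([243, 15, 0]) cylinder(h = 374, r = 15);
  translate([15, 237, 0]) cylinder(h = 374, r = 15);
  translate([243, 237, 0]) cylinder(h = 374, r = 15);
}
translate([579, 1062, 0]) {
  translate([0, 0, 374]) cube([258, 252, 30]);
  translate([15, 15, 0]) cylinder(h = 374, r = 15);
  translate([243, 15, 0]) cylinder(h = 374, r = 15);
  translate([15, 237, 0]) cylinder(h = 374, r = 15);
  translate([243, 237, 0]) cylinder(h = 374, r = 15);
}
translate([-518, 275, 0]) {
  translate([0, 0, 374]) cube([258, 252, 30]);
  translate([15, 15, 0]) cylinder(h = 374, r = 15);
  translate([243, 15, 0]) cylinder(h = 374, r = 15);
  translate([15, 237, 0]) cylinder(h = 374, r = 15);
  translate([243, 237, 0]) cylinder(h = 374, r = 15);
}
translate([1676, 275, 0]) {
  translate([0, 0, 374]) cube([258, 252, 30]);
  translate([15, 15, 0]) cylinder(h = 374, r = 15);
  translate([243, 15, 0]) cylinder(h = 374, r = 15);
  translate([15, 237, 0]) cylinder(h = 374, r = 15);
  translate([243, 237, 0]) cylinder(h = 374, r = 15);
}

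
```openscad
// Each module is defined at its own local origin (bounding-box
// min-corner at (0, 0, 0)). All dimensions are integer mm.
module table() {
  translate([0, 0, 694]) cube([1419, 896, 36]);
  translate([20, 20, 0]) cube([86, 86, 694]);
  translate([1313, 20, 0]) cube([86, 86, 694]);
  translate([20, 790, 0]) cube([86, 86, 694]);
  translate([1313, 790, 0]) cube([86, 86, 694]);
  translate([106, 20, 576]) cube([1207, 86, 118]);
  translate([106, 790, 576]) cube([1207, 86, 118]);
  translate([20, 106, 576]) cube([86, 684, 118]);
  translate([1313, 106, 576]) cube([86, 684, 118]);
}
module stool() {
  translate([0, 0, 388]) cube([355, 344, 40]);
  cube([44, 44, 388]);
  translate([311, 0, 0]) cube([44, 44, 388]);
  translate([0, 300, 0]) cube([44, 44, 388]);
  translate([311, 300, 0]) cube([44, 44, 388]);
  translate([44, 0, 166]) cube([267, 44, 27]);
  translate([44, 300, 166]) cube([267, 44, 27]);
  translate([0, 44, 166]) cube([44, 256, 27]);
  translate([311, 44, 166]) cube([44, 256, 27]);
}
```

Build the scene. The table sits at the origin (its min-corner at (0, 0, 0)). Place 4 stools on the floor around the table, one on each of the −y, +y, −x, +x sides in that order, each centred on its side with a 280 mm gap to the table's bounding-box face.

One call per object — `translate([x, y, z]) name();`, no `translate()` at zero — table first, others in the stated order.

table();
translate([532, -624, 0]) stool();
translate([532, 1176, 0]) stool();
translate([-635, 276, 0]) stool();
translate([1699, 276, 0]) stool();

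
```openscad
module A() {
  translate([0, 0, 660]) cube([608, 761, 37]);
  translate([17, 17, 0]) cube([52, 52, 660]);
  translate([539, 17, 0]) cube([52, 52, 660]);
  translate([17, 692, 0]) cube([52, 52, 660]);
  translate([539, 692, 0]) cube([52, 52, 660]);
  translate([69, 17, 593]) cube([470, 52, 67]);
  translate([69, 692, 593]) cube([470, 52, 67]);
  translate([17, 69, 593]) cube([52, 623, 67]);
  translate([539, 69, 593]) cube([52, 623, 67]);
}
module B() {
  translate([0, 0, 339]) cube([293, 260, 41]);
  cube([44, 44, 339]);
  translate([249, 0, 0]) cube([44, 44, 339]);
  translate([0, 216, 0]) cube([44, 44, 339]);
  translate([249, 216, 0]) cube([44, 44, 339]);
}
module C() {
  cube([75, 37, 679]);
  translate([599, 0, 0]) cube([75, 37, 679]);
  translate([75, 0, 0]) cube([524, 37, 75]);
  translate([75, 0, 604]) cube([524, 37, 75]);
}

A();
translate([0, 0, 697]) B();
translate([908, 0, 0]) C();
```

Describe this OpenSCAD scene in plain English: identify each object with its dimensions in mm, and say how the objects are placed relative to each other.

A is a table with a 608×761 mm rectangular top, 37 mm thick, top surface at z = 697 mm, supported by four 52×52 mm square legs, each inset 17 mm from the nearest pair of top edges, running from the floor. Four apron rails, 52 mm thick and 67 mm tall, run between adjacent legs with their top edges flush with the underside of the top and their outer faces flush with the legs' outer faces.

B is a four-legged stool. The seat is 293×260 mm, 41 mm thick, top at z = 380 mm. It stands on four square legs, each 44×44 mm in cross-section, from z = 0 to the seat underside, each flush with a corner of the seat.

C is a rectangular picture frame lying in the x–z plane (depth along y). The opening is 524 mm wide (x) by 529 mm tall (z), surrounded by a border 75 mm wide on all four sides. The frame is 37 mm deep and is made of two full-height vertical stiles with two horizontal rails fitted between them.

The stool is on top of the table. The picture frame is on the floor beside the table on its +x side.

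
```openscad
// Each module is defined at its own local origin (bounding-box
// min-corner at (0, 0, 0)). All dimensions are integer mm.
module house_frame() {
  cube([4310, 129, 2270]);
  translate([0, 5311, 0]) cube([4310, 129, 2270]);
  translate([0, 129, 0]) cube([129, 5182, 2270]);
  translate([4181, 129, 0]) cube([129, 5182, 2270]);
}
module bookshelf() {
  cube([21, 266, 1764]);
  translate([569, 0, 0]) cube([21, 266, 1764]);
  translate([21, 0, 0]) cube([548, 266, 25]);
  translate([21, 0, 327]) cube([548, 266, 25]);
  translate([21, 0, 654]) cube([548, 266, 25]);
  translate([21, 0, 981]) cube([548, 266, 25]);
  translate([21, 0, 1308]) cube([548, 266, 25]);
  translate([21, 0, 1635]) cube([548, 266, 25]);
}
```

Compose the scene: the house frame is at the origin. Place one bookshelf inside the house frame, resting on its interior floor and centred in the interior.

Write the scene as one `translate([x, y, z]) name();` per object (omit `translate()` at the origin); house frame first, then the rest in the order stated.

house_frame();
translate([1860, 2587, 0]) bookshelf();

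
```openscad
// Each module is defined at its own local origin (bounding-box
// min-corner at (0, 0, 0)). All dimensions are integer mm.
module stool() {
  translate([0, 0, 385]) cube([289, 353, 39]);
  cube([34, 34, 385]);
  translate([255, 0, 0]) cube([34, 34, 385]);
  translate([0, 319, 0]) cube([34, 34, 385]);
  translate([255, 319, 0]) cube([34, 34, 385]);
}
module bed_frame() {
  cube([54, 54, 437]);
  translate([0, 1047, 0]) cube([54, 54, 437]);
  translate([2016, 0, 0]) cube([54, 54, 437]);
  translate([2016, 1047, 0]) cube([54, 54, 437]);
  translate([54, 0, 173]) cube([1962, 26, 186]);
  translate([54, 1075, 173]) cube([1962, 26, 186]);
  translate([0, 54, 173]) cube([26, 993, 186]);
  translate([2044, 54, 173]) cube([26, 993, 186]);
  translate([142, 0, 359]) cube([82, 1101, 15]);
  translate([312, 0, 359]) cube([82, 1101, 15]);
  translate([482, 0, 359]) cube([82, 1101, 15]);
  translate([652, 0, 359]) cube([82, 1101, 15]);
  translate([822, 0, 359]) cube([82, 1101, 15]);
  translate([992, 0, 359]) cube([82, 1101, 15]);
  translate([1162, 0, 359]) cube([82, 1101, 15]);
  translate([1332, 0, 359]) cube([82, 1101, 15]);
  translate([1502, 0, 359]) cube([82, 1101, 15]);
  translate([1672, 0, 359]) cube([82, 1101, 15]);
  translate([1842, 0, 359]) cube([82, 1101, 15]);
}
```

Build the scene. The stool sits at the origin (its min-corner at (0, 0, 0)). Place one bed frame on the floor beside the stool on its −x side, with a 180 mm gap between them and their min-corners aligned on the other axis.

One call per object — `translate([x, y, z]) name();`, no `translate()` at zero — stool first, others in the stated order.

stool();
translate([-2250, 0, 0]) bed_frame();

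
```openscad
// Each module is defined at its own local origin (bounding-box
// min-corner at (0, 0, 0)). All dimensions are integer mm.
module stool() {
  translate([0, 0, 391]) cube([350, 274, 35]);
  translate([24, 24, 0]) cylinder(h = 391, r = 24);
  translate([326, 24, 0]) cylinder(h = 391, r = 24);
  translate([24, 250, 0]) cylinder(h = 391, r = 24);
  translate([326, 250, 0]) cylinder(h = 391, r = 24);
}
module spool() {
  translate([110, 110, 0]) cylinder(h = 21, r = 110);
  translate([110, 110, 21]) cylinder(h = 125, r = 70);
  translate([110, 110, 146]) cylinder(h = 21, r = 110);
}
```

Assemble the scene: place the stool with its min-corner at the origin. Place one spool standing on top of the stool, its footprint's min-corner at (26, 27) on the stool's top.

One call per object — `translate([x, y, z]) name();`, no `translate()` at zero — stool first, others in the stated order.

stool();
translate([26, 27, 426]) spool();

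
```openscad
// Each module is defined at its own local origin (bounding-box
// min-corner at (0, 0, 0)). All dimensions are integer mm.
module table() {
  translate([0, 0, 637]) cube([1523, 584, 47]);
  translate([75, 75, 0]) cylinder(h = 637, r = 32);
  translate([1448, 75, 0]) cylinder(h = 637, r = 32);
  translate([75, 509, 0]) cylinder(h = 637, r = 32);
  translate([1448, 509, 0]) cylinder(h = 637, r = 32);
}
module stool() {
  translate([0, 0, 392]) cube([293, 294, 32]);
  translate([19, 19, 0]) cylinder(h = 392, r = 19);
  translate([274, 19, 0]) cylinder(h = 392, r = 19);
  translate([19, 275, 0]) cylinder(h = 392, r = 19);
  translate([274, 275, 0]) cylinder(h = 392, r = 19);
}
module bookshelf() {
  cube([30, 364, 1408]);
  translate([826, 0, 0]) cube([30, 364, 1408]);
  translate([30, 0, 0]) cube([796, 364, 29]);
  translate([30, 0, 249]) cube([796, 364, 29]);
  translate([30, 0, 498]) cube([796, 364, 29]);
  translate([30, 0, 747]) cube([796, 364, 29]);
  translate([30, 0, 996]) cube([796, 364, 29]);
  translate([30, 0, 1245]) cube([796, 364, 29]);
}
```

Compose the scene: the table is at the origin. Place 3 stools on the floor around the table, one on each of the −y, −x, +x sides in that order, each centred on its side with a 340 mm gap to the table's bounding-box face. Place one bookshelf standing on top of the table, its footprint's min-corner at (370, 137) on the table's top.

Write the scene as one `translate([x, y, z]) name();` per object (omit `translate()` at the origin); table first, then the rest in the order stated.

table();
translate([615, -634, 0]) stool();
translate([-633, 145, 0]) stool();
translate([1863, 145, 0]) stool();
translate([370, 137, 684]) bookshelf();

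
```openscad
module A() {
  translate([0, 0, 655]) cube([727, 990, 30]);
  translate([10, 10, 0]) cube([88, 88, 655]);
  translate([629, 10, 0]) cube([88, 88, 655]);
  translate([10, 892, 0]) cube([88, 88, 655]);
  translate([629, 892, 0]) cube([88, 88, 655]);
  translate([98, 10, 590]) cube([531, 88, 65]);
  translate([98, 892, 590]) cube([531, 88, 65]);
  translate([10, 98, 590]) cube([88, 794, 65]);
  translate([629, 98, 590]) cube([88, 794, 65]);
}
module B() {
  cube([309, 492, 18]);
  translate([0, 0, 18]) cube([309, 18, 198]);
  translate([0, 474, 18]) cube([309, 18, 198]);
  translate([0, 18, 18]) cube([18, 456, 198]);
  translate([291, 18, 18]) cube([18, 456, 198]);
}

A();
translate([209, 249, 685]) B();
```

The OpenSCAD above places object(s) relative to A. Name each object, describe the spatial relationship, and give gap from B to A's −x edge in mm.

The open box's min-x is at 209; the table's min-x is 0; gap = 209 mm.

A is a table. B is an open box. The open box is on top of the table, centred. The gap from the open box to the table's −x edge is 209 mm.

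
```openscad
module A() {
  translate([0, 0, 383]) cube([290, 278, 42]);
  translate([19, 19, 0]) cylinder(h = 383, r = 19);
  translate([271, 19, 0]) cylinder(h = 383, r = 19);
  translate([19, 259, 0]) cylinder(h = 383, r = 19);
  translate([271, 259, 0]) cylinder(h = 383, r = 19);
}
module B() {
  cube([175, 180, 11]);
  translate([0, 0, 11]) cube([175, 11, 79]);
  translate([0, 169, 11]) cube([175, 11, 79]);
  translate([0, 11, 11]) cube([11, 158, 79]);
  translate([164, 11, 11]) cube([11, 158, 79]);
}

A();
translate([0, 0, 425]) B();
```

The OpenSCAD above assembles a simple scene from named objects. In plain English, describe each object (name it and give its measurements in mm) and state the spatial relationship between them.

A is a four-legged stool. The seat is a 290×278×42 mm slab whose top surface is at z = 425 mm; four round legs, each 38 mm in diameter, run from the floor (z = 0) to the underside of the seat, each leg's axis is inset half a diameter from the nearest pair of seat edges (so the leg's bounding box is flush with the corner).

B is an open storage box with external size 175×180×90 mm and wall thickness 11 mm (the base is also 11 mm thick). The base covers the whole footprint; the four walls stand on the base, with the y-facing walls full-width and the x-facing walls fitting between their inner faces.

The open box is on top of the stool.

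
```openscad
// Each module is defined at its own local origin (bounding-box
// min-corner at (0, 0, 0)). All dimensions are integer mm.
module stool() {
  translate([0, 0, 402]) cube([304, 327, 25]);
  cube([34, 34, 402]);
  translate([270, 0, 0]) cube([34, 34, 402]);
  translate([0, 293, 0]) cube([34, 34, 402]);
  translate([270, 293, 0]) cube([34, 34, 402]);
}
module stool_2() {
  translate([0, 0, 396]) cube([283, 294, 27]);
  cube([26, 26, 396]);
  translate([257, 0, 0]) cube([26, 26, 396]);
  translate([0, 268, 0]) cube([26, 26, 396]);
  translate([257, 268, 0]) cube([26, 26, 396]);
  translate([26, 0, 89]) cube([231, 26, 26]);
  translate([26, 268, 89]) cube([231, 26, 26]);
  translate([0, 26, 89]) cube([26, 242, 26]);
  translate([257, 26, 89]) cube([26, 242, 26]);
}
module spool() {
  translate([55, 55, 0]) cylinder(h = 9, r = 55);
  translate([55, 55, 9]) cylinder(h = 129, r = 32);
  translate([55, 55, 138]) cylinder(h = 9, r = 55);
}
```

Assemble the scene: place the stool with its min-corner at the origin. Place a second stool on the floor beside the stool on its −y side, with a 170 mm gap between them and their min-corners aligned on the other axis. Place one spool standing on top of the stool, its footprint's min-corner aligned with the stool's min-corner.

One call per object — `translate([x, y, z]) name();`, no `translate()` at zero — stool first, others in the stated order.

stool();
translate([0, -464, 0]) stool_2();
translate([0, 0, 427]) spool();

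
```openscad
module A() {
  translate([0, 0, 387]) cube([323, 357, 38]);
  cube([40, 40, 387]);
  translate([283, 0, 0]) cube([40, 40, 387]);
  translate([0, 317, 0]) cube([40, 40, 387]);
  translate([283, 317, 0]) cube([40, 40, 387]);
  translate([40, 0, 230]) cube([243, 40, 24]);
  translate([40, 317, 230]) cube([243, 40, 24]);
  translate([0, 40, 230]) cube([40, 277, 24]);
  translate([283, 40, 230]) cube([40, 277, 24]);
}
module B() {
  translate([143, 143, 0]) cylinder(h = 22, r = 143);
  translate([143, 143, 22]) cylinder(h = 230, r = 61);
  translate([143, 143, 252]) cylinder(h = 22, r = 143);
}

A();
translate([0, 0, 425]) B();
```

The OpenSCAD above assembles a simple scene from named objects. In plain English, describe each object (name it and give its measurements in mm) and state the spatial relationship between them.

A is a four-legged stool. The seat is 323×357 mm, 38 mm thick, top at z = 425 mm. It stands on four square legs, each 40×40 mm in cross-section, from z = 0 to the seat underside, each flush with a corner of the seat. Four stretchers, 40 mm wide and 24 mm tall, connect adjacent legs with their undersides at z = 230 mm, each running between the inner faces of the legs it joins and aligned with the legs' outer faces on the other axis.

B is a spool: two coaxial disc flanges of radius 143 mm and thickness 22 mm, joined by a core cylinder of radius 61 mm and height 230 mm. The lower flange rests on z = 0 and the three cylinders share a vertical axis.

The spool is on top of the stool.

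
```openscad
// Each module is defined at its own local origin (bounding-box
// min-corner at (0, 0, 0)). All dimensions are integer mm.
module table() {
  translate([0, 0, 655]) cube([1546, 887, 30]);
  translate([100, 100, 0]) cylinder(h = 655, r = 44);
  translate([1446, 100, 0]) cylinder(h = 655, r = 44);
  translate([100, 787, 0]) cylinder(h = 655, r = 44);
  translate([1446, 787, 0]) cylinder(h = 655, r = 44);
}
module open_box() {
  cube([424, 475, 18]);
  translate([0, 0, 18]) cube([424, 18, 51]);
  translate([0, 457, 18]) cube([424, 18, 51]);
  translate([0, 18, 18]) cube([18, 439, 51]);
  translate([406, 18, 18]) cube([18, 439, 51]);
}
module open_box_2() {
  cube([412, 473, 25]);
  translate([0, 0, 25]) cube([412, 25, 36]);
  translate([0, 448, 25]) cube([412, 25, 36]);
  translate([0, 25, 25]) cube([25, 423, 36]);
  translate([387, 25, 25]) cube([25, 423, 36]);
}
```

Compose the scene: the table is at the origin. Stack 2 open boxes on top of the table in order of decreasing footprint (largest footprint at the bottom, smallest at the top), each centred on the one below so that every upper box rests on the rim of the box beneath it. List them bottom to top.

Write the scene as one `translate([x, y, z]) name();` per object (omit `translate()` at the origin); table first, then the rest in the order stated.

table();
translate([561, 206, 685]) open_box();
translate([567, 207, 754]) open_box_2();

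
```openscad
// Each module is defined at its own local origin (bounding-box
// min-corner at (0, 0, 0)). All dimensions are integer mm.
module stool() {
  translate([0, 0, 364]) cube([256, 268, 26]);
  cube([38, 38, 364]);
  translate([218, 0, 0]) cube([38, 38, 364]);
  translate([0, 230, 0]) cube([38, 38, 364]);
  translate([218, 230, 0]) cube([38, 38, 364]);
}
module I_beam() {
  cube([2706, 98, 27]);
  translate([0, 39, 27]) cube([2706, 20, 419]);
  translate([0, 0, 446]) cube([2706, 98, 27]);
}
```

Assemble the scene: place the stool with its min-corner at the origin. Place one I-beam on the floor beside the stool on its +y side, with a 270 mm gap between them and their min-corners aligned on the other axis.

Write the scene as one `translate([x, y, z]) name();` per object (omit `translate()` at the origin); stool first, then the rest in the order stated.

stool();
translate([0, 538, 0]) I_beam();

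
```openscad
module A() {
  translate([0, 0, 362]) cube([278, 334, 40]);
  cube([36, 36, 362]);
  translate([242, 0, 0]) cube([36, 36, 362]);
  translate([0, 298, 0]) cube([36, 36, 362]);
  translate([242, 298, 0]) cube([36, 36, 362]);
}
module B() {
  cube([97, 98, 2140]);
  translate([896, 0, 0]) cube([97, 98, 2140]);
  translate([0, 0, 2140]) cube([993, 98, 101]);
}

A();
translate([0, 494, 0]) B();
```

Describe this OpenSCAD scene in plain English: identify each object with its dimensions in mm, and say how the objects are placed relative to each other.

A is a four-legged stool. The seat is 278×334 mm, 40 mm thick, top at z = 402 mm. It stands on four square legs, each 36×36 mm in cross-section, from z = 0 to the seat underside, each flush with a corner of the seat.

B is a rectangular door frame: two vertical jambs of 97×98 mm section, 2140 mm tall, with a clear opening 799 mm wide between their inner faces. A header 101 mm tall and 98 mm deep lies on top of the jambs and spans the full outside width.

The door frame is on the floor beside the stool on its +y side.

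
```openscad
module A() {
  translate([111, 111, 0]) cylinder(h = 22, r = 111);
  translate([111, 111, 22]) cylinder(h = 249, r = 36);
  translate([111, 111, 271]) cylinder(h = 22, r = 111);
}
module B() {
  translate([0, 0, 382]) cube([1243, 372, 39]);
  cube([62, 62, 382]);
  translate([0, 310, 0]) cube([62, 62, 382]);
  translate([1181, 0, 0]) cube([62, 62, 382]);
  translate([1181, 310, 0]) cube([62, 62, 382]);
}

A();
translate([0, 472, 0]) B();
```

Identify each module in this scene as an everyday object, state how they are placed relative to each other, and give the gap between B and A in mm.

The bench's nearest face is 250 mm from the spool's +y face.

A is a spool. B is a bench. The bench is on the floor beside the spool on its +y side. The gap between the bench and the spool is 250 mm.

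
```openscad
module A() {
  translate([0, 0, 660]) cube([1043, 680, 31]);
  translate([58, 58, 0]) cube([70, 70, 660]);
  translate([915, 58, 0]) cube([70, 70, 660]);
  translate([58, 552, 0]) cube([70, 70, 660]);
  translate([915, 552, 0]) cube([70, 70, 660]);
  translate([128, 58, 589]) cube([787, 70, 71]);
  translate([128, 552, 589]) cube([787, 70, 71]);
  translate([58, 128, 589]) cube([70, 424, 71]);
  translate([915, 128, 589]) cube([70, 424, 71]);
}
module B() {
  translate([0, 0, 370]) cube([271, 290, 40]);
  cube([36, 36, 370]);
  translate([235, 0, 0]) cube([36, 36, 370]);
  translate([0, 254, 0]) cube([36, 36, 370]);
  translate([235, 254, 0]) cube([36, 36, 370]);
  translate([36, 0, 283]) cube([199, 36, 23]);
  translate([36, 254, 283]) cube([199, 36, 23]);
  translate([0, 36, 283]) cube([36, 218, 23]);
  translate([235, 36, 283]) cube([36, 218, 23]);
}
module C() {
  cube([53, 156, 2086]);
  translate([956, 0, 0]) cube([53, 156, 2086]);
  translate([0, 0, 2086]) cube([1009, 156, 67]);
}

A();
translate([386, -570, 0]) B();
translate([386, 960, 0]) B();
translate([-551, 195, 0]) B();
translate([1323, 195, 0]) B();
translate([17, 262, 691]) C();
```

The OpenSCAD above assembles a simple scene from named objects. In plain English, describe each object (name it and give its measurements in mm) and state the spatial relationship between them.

A is a table: top 1043 mm (x) × 680 mm (y), 31 mm thick, upper face at z = 691 mm, on four 70×70 mm square legs, each inset 58 mm from the nearest pair of top edges, running from z = 0 to the bottom of the top. Four apron rails, 70 mm thick and 71 mm tall, run between adjacent legs with their top edges flush with the underside of the top and their outer faces flush with the legs' outer faces.

B is a four-legged stool. The seat is 271×290 mm, 40 mm thick, top at z = 410 mm. It stands on four square legs, each 36×36 mm in cross-section, from z = 0 to the seat underside, each flush with a corner of the seat. Four stretchers, 36 mm wide and 23 mm tall, connect adjacent legs with their undersides at z = 283 mm, each running between the inner faces of the legs it joins and aligned with the legs' outer faces on the other axis.

C is a door frame. The clear opening is 903 mm wide and 2086 mm high. Two 53 mm wide jambs, 156 mm deep, stand either side of the opening from the floor to the top of the opening. A 67 mm thick head sits across the top of both jambs, spanning the full outside width of the frame.

Four stools sit around the table at the −y, +y, −x, +x sides. The door frame is on top of the table, centred.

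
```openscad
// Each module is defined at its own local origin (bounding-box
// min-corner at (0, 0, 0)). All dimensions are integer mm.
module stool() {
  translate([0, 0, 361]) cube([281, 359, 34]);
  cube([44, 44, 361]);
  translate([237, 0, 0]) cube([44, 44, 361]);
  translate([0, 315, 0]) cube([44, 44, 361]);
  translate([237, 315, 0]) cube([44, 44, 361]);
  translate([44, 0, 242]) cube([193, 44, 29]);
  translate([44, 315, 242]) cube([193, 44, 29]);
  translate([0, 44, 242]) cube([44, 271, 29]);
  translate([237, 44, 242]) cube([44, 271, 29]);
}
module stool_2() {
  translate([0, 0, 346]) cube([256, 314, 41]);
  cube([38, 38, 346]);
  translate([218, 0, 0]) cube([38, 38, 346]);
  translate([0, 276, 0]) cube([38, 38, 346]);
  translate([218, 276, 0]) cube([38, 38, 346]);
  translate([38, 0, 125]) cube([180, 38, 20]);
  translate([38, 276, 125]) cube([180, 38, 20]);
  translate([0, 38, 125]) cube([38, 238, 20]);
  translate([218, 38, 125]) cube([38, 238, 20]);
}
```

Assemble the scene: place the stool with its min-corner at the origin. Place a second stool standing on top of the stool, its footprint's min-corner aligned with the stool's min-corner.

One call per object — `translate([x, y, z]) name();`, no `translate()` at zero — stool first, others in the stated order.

stool();
translate([0, 0, 395]) stool_2();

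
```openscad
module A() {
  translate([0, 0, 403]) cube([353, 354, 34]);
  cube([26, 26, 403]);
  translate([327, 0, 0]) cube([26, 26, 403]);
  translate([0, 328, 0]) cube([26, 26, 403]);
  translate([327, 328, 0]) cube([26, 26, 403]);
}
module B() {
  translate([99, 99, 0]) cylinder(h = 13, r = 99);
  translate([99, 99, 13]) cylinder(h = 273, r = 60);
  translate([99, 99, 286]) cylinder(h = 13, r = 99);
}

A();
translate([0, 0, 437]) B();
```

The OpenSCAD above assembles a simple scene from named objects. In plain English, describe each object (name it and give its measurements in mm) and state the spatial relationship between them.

A is a four-legged stool. The seat is a 353×354×34 mm slab whose top surface is at z = 437 mm; four square legs, each 26×26 mm in cross-section, run from the floor (z = 0) to the underside of the seat, each flush with a corner of the seat.

B is a spool: two coaxial disc flanges of radius 99 mm and thickness 13 mm, joined by a core cylinder of radius 60 mm and height 273 mm. The lower flange rests on z = 0 and the three cylinders share a vertical axis.

The spool is on top of the stool.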